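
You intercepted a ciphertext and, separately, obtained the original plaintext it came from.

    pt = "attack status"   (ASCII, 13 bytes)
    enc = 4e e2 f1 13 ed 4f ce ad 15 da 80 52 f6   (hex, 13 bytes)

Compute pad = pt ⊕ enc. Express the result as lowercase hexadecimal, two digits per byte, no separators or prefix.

Since enc = pt ⊕ pad, XORing both sides with pt gives pad = pt ⊕ enc.
 97 xor  78 =  47
116 xor 226 = 150
116 xor 241 = 133
 97 xor  19 = 114
 99 xor 237 = 142
107 xor  79 =  36
 32 xor 206 = 238
115 xor 173 = 222
116 xor  21 =  97
 97 xor 218 = 187
116 xor 128 = 244
117 xor  82 =  39
115 xor 246 = 133

2f9685728e24eede61bbf42785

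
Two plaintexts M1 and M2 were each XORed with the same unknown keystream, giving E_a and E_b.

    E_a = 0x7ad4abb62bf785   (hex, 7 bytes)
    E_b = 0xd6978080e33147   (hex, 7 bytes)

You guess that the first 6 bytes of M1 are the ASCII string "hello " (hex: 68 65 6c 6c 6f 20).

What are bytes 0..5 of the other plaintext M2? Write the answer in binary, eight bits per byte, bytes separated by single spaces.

11000100 00100110 01000111 01011010 10100111 11100110

First, E_a ⊕ E_b = (M1 ⊕ K) ⊕ (M2 ⊕ K) = M1 ⊕ M2, so the key drops out. Then M2 = (M1 ⊕ M2) ⊕ M1 over the first 6 bytes.
byte 0: (7a ⊕ d6) ⊕ 68 = ac ⊕ 68 = c4
byte 1: (d4 ⊕ 97) ⊕ 65 = 43 ⊕ 65 = 26
byte 2: (ab ⊕ 80) ⊕ 6c = 2b ⊕ 6c = 47
byte 3: (b6 ⊕ 80) ⊕ 6c = 36 ⊕ 6c = 5a
byte 4: (2b ⊕ e3) ⊕ 6f = c8 ⊕ 6f = a7
byte 5: (f7 ⊕ 31) ⊕ 20 = c6 ⊕ 20 = e6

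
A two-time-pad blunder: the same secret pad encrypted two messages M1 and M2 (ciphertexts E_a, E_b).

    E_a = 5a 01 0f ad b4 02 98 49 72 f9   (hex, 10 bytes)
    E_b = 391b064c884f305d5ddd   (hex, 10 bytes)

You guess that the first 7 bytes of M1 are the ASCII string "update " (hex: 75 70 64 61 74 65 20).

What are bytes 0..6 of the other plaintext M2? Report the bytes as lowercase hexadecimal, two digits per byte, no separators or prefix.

First, E_a ⊕ E_b = (M1 ⊕ K) ⊕ (M2 ⊕ K) = M1 ⊕ M2, so the key drops out. Then M2 = (M1 ⊕ M2) ⊕ M1 over the first 7 bytes.
byte 0: (5a ⊕ 39) ⊕ 75 = 63 ⊕ 75 = 16
byte 1: (01 ⊕ 1b) ⊕ 70 = 1a ⊕ 70 = 6a
byte 2: (0f ⊕ 06) ⊕ 64 = 09 ⊕ 64 = 6d
byte 3: (ad ⊕ 4c) ⊕ 61 = e1 ⊕ 61 = 80
byte 4: (b4 ⊕ 88) ⊕ 74 = 3c ⊕ 74 = 48
byte 5: (02 ⊕ 4f) ⊕ 65 = 4d ⊕ 65 = 28
byte 6: (98 ⊕ 30) ⊕ 20 = a8 ⊕ 20 = 88

166a6d80482888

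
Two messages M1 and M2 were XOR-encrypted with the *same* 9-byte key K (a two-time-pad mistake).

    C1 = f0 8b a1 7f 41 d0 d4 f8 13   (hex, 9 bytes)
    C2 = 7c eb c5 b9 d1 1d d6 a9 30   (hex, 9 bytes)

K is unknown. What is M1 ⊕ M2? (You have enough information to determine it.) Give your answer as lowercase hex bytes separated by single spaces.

C1 ⊕ C2 = (M1 ⊕ K) ⊕ (M2 ⊕ K) = M1 ⊕ M2 — the shared key cancels under XOR.
byte 0: 11110000 ^ 01111100 = 10001100
byte 1: 10001011 ^ 11101011 = 01100000
byte 2: 10100001 ^ 11000101 = 01100100
byte 3: 01111111 ^ 10111001 = 11000110
byte 4: 01000001 ^ 11010001 = 10010000
byte 5: 11010000 ^ 00011101 = 11001101
byte 6: 11010100 ^ 11010110 = 00000010
byte 7: 11111000 ^ 10101001 = 01010001
byte 8: 00010011 ^ 00110000 = 00100011

8c 60 64 c6 90 cd 02 51 23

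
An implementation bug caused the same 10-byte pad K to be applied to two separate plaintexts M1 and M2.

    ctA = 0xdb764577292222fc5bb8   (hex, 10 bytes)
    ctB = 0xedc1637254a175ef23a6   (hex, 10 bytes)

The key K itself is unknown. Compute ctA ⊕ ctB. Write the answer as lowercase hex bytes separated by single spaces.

ctA ⊕ ctB = (M1 ⊕ K) ⊕ (M2 ⊕ K) = M1 ⊕ M2 — the shared key cancels under XOR.
db XOR ed = 36
76 XOR c1 = b7
45 XOR 63 = 26
77 XOR 72 = 05
29 XOR 54 = 7d
22 XOR a1 = 83
22 XOR 75 = 57
fc XOR ef = 13
5b XOR 23 = 78
b8 XOR a6 = 1e

36 b7 26 05 7d 83 57 13 78 1e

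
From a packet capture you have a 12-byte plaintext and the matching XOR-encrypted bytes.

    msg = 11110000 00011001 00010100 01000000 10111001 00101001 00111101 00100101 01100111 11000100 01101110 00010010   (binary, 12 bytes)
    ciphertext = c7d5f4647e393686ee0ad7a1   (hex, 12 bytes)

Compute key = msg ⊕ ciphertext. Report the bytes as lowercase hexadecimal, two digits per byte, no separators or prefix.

37cce024c7100ba389ceb9b3

Since ciphertext = msg ⊕ key, XORing both sides with msg gives key = msg ⊕ ciphertext.
f0 XOR c7 = 37
19 XOR d5 = cc
14 XOR f4 = e0
40 XOR 64 = 24
b9 XOR 7e = c7
29 XOR 39 = 10
3d XOR 36 = 0b
25 XOR 86 = a3
67 XOR ee = 89
c4 XOR 0a = ce
6e XOR d7 = b9
12 XOR a1 = b3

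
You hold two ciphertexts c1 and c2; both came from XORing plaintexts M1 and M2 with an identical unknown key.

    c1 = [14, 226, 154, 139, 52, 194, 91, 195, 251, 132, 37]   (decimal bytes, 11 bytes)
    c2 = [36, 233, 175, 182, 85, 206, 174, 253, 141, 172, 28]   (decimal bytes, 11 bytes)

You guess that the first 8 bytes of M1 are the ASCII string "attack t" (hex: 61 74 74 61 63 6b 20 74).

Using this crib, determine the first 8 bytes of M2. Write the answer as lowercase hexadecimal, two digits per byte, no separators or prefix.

First, c1 ⊕ c2 = (M1 ⊕ K) ⊕ (M2 ⊕ K) = M1 ⊕ M2, so the key drops out. Then M2 = (M1 ⊕ M2) ⊕ M1 over the first 8 bytes.
byte 0: (0e xor 24) xor 61 = 2a xor 61 = 4b
byte 1: (e2 xor e9) xor 74 = 0b xor 74 = 7f
byte 2: (9a xor af) xor 74 = 35 xor 74 = 41
byte 3: (8b xor b6) xor 61 = 3d xor 61 = 5c
byte 4: (34 xor 55) xor 63 = 61 xor 63 = 02
byte 5: (c2 xor ce) xor 6b = 0c xor 6b = 67
byte 6: (5b xor ae) xor 20 = f5 xor 20 = d5
byte 7: (c3 xor fd) xor 74 = 3e xor 74 = 4a

4b7f415c0267d54a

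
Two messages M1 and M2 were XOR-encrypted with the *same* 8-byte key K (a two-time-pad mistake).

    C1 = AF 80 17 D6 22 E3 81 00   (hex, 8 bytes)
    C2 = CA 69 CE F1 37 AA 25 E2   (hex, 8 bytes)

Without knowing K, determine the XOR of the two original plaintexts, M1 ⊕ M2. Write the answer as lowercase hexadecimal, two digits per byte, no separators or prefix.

C1 ⊕ C2 = (M1 ⊕ K) ⊕ (M2 ⊕ K) = M1 ⊕ M2 — the shared key cancels under XOR.
byte 0: af ⊕ ca = 65
byte 1: 80 ⊕ 69 = e9
byte 2: 17 ⊕ ce = d9
byte 3: d6 ⊕ f1 = 27
byte 4: 22 ⊕ 37 = 15
byte 5: e3 ⊕ aa = 49
byte 6: 81 ⊕ 25 = a4
byte 7: 00 ⊕ e2 = e2

65e9d9271549a4e2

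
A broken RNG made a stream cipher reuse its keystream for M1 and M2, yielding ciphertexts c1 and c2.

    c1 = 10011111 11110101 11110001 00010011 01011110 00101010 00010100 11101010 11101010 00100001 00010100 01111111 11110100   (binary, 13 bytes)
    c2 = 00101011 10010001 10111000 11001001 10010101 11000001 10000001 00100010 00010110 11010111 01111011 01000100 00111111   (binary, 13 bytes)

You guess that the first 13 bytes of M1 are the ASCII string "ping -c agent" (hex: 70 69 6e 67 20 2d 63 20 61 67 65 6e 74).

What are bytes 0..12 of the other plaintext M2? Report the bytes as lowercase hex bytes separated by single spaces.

First, c1 ⊕ c2 = (M1 ⊕ K) ⊕ (M2 ⊕ K) = M1 ⊕ M2, so the key drops out. Then M2 = (M1 ⊕ M2) ⊕ M1 over the first 13 bytes.
byte 0: (9f xor 2b) xor 70 = b4 xor 70 = c4
byte 1: (f5 xor 91) xor 69 = 64 xor 69 = 0d
byte 2: (f1 xor b8) xor 6e = 49 xor 6e = 27
byte 3: (13 xor c9) xor 67 = da xor 67 = bd
byte 4: (5e xor 95) xor 20 = cb xor 20 = eb
byte 5: (2a xor c1) xor 2d = eb xor 2d = c6
byte 6: (14 xor 81) xor 63 = 95 xor 63 = f6
byte 7: (ea xor 22) xor 20 = c8 xor 20 = e8
byte 8: (ea xor 16) xor 61 = fc xor 61 = 9d
byte 9: (21 xor d7) xor 67 = f6 xor 67 = 91
byte 10: (14 xor 7b) xor 65 = 6f xor 65 = 0a
byte 11: (7f xor 44) xor 6e = 3b xor 6e = 55
byte 12: (f4 xor 3f) xor 74 = cb xor 74 = bf

c4 0d 27 bd eb c6 f6 e8 9d 91 0a 55 bf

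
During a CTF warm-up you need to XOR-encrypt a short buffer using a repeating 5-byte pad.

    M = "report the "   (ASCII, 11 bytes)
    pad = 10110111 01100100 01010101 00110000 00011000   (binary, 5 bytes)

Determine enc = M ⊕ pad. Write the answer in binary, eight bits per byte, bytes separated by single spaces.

The 5-byte key repeats, so the effective keystream is b7 64 55 30 18 b7 64 55 30 18 b7.
byte 0: 72 ^ b7 = c5
byte 1: 65 ^ 64 = 01
byte 2: 70 ^ 55 = 25
byte 3: 6f ^ 30 = 5f
byte 4: 72 ^ 18 = 6a
byte 5: 74 ^ b7 = c3
byte 6: 20 ^ 64 = 44
byte 7: 74 ^ 55 = 21
byte 8: 68 ^ 30 = 58
byte 9: 65 ^ 18 = 7d
byte 10: 20 ^ b7 = 97

11000101 00000001 00100101 01011111 01101010 11000011 01000100 00100001 01011000 01111101 10010111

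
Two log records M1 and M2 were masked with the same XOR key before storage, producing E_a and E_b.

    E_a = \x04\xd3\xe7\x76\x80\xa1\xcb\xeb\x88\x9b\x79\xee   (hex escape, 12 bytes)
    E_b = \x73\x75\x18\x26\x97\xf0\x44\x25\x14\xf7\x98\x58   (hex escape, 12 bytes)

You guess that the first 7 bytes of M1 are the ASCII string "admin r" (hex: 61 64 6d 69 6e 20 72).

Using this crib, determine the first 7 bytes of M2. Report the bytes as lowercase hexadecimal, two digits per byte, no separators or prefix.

First, E_a ⊕ E_b = (M1 ⊕ K) ⊕ (M2 ⊕ K) = M1 ⊕ M2, so the key drops out. Then M2 = (M1 ⊕ M2) ⊕ M1 over the first 7 bytes.
byte 0: (04 XOR 73) XOR 61 = 77 XOR 61 = 16
byte 1: (d3 XOR 75) XOR 64 = a6 XOR 64 = c2
byte 2: (e7 XOR 18) XOR 6d = ff XOR 6d = 92
byte 3: (76 XOR 26) XOR 69 = 50 XOR 69 = 39
byte 4: (80 XOR 97) XOR 6e = 17 XOR 6e = 79
byte 5: (a1 XOR f0) XOR 20 = 51 XOR 20 = 71
byte 6: (cb XOR 44) XOR 72 = 8f XOR 72 = fd

16c292397971fd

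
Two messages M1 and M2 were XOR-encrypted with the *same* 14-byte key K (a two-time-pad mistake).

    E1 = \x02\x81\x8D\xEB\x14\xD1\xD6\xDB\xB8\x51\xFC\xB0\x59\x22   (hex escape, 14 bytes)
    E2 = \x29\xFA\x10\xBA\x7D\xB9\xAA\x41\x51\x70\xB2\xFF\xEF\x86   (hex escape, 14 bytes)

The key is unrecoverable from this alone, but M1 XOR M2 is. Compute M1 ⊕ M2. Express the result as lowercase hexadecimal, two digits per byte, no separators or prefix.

E1 ⊕ E2 = (M1 ⊕ K) ⊕ (M2 ⊕ K) = M1 ⊕ M2 — the shared key cancels under XOR.
byte 0: 02 xor 29 = 2b
byte 1: 81 xor fa = 7b
byte 2: 8d xor 10 = 9d
byte 3: eb xor ba = 51
byte 4: 14 xor 7d = 69
byte 5: d1 xor b9 = 68
byte 6: d6 xor aa = 7c
byte 7: db xor 41 = 9a
byte 8: b8 xor 51 = e9
byte 9: 51 xor 70 = 21
byte 10: fc xor b2 = 4e
byte 11: b0 xor ff = 4f
byte 12: 59 xor ef = b6
byte 13: 22 xor 86 = a4

2b7b9d5169687c9ae9214e4fb6a4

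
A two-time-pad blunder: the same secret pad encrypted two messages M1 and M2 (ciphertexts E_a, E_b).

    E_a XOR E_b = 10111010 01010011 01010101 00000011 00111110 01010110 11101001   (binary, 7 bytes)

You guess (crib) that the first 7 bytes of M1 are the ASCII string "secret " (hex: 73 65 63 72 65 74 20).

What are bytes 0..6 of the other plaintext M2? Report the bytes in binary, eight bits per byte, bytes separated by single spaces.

Since E_a ⊕ E_b = M1 ⊕ M2, XORing with the guessed M1 bytes yields the corresponding M2 bytes: M2 = (E_a ⊕ E_b) ⊕ M1.
byte 0: 186 XOR 115 = 201
byte 1:  83 XOR 101 =  54
byte 2:  85 XOR  99 =  54
byte 3:   3 XOR 114 = 113
byte 4:  62 XOR 101 =  91
byte 5:  86 XOR 116 =  34
byte 6: 233 XOR  32 = 201

11001001 00110110 00110110 01110001 01011011 00100010 11001001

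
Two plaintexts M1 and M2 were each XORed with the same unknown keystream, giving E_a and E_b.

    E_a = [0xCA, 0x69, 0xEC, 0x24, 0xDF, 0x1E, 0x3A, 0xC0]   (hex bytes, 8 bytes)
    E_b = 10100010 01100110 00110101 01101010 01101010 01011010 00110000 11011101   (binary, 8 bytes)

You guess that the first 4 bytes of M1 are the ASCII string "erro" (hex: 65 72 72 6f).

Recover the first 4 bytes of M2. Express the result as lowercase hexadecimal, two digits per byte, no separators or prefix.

First, E_a ⊕ E_b = (M1 ⊕ K) ⊕ (M2 ⊕ K) = M1 ⊕ M2, so the key drops out. Then M2 = (M1 ⊕ M2) ⊕ M1 over the first 4 bytes.
byte 0: (ca ^ a2) ^ 65 = 68 ^ 65 = 0d
byte 1: (69 ^ 66) ^ 72 = 0f ^ 72 = 7d
byte 2: (ec ^ 35) ^ 72 = d9 ^ 72 = ab
byte 3: (24 ^ 6a) ^ 6f = 4e ^ 6f = 21

0d7dab21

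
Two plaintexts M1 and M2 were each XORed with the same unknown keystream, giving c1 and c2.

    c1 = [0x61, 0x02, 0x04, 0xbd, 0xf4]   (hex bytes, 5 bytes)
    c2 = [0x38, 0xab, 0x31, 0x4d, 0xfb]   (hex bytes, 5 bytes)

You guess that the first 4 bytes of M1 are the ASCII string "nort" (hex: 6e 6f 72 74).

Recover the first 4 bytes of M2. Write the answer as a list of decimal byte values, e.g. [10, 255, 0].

First, c1 ⊕ c2 = (M1 ⊕ K) ⊕ (M2 ⊕ K) = M1 ⊕ M2, so the key drops out. Then M2 = (M1 ⊕ M2) ⊕ M1 over the first 4 bytes.
byte 0: (61 ^ 38) ^ 6e = 59 ^ 6e = 37
byte 1: (02 ^ ab) ^ 6f = a9 ^ 6f = c6
byte 2: (04 ^ 31) ^ 72 = 35 ^ 72 = 47
byte 3: (bd ^ 4d) ^ 74 = f0 ^ 74 = 84

[55, 198, 71, 132]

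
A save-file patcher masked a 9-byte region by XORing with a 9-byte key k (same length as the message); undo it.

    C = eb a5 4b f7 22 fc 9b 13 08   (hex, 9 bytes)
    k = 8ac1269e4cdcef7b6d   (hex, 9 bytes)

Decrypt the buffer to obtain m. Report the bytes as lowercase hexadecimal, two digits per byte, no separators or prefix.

XOR is its own inverse, so applying the key byte-wise gives the result directly.
byte 0: eb XOR 8a = 61
byte 1: a5 XOR c1 = 64
byte 2: 4b XOR 26 = 6d
byte 3: f7 XOR 9e = 69
byte 4: 22 XOR 4c = 6e
byte 5: fc XOR dc = 20
byte 6: 9b XOR ef = 74
byte 7: 13 XOR 7b = 68
byte 8: 08 XOR 6d = 65

61646d696e20746865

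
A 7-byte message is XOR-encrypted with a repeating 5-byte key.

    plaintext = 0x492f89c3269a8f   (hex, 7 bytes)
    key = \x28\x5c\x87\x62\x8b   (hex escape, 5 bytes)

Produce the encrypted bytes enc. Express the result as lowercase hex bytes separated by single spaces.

The 5-byte key repeats, so the effective keystream is 28 5c 87 62 8b 28 5c.
byte 0: 49 ⊕ 28 = 61
byte 1: 2f ⊕ 5c = 73
byte 2: 89 ⊕ 87 = 0e
byte 3: c3 ⊕ 62 = a1
byte 4: 26 ⊕ 8b = ad
byte 5: 9a ⊕ 28 = b2
byte 6: 8f ⊕ 5c = d3

61 73 0e a1 ad b2 d3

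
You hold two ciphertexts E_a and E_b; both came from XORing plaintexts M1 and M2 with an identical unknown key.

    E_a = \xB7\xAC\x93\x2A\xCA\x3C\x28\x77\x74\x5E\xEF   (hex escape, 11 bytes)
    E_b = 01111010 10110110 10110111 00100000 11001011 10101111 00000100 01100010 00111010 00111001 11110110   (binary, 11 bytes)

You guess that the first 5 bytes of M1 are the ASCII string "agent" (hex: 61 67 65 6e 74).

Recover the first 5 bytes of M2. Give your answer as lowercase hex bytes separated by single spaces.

First, E_a ⊕ E_b = (M1 ⊕ K) ⊕ (M2 ⊕ K) = M1 ⊕ M2, so the key drops out. Then M2 = (M1 ⊕ M2) ⊕ M1 over the first 5 bytes.
byte 0: (b7 ^ 7a) ^ 61 = cd ^ 61 = ac
byte 1: (ac ^ b6) ^ 67 = 1a ^ 67 = 7d
byte 2: (93 ^ b7) ^ 65 = 24 ^ 65 = 41
byte 3: (2a ^ 20) ^ 6e = 0a ^ 6e = 64
byte 4: (ca ^ cb) ^ 74 = 01 ^ 74 = 75

ac 7d 41 64 75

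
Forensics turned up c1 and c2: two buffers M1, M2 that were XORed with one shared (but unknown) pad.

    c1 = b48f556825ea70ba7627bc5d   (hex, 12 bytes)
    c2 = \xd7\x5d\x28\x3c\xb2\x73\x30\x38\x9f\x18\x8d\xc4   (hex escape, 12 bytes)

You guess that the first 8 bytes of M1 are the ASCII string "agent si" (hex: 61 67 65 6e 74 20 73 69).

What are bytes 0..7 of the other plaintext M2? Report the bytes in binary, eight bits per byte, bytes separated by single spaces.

00000010 10110101 00011000 00111010 11100011 10111001 00110011 11101011

First, c1 ⊕ c2 = (M1 ⊕ K) ⊕ (M2 ⊕ K) = M1 ⊕ M2, so the key drops out. Then M2 = (M1 ⊕ M2) ⊕ M1 over the first 8 bytes.
byte 0: (b4 ⊕ d7) ⊕ 61 = 63 ⊕ 61 = 02
byte 1: (8f ⊕ 5d) ⊕ 67 = d2 ⊕ 67 = b5
byte 2: (55 ⊕ 28) ⊕ 65 = 7d ⊕ 65 = 18
byte 3: (68 ⊕ 3c) ⊕ 6e = 54 ⊕ 6e = 3a
byte 4: (25 ⊕ b2) ⊕ 74 = 97 ⊕ 74 = e3
byte 5: (ea ⊕ 73) ⊕ 20 = 99 ⊕ 20 = b9
byte 6: (70 ⊕ 30) ⊕ 73 = 40 ⊕ 73 = 33
byte 7: (ba ⊕ 38) ⊕ 69 = 82 ⊕ 69 = eb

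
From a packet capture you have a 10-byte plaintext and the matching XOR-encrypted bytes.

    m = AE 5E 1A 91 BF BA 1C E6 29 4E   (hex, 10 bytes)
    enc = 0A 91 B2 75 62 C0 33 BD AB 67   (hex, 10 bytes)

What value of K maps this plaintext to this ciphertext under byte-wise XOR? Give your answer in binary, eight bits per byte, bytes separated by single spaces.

10100100 11001111 10101000 11100100 11011101 01111010 00101111 01011011 10000010 00101001

Since enc = m ⊕ K, XORing both sides with m gives K = m ⊕ enc.
byte 0: ae XOR 0a = a4
byte 1: 5e XOR 91 = cf
byte 2: 1a XOR b2 = a8
byte 3: 91 XOR 75 = e4
byte 4: bf XOR 62 = dd
byte 5: ba XOR c0 = 7a
byte 6: 1c XOR 33 = 2f
byte 7: e6 XOR bd = 5b
byte 8: 29 XOR ab = 82
byte 9: 4e XOR 67 = 29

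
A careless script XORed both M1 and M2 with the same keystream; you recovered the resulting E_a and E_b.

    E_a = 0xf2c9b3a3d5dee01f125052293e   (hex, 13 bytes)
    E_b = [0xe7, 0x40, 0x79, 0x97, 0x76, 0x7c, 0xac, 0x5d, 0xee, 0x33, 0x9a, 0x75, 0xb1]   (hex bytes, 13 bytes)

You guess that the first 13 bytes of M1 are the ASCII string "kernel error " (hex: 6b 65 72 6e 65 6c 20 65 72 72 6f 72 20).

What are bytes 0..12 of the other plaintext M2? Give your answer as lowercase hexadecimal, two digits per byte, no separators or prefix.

First, E_a ⊕ E_b = (M1 ⊕ K) ⊕ (M2 ⊕ K) = M1 ⊕ M2, so the key drops out. Then M2 = (M1 ⊕ M2) ⊕ M1 over the first 13 bytes.
byte 0: (f2 XOR e7) XOR 6b = 15 XOR 6b = 7e
byte 1: (c9 XOR 40) XOR 65 = 89 XOR 65 = ec
byte 2: (b3 XOR 79) XOR 72 = ca XOR 72 = b8
byte 3: (a3 XOR 97) XOR 6e = 34 XOR 6e = 5a
byte 4: (d5 XOR 76) XOR 65 = a3 XOR 65 = c6
byte 5: (de XOR 7c) XOR 6c = a2 XOR 6c = ce
byte 6: (e0 XOR ac) XOR 20 = 4c XOR 20 = 6c
byte 7: (1f XOR 5d) XOR 65 = 42 XOR 65 = 27
byte 8: (12 XOR ee) XOR 72 = fc XOR 72 = 8e
byte 9: (50 XOR 33) XOR 72 = 63 XOR 72 = 11
byte 10: (52 XOR 9a) XOR 6f = c8 XOR 6f = a7
byte 11: (29 XOR 75) XOR 72 = 5c XOR 72 = 2e
byte 12: (3e XOR b1) XOR 20 = 8f XOR 20 = af

7eecb85ac6ce6c278e11a72eaf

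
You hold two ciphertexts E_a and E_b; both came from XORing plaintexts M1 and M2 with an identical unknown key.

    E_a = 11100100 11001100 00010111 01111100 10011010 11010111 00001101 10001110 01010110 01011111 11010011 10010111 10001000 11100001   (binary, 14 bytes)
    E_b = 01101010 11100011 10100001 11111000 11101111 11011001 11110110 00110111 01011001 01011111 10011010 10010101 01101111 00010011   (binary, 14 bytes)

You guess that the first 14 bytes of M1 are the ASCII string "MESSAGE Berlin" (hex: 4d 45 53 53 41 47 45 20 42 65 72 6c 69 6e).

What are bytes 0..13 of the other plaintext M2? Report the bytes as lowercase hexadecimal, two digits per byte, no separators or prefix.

c36ae5d73449be994d653b6e8e9c

First, E_a ⊕ E_b = (M1 ⊕ K) ⊕ (M2 ⊕ K) = M1 ⊕ M2, so the key drops out. Then M2 = (M1 ⊕ M2) ⊕ M1 over the first 14 bytes.
byte 0: (e4 XOR 6a) XOR 4d = 8e XOR 4d = c3
byte 1: (cc XOR e3) XOR 45 = 2f XOR 45 = 6a
byte 2: (17 XOR a1) XOR 53 = b6 XOR 53 = e5
byte 3: (7c XOR f8) XOR 53 = 84 XOR 53 = d7
byte 4: (9a XOR ef) XOR 41 = 75 XOR 41 = 34
byte 5: (d7 XOR d9) XOR 47 = 0e XOR 47 = 49
byte 6: (0d XOR f6) XOR 45 = fb XOR 45 = be
byte 7: (8e XOR 37) XOR 20 = b9 XOR 20 = 99
byte 8: (56 XOR 59) XOR 42 = 0f XOR 42 = 4d
byte 9: (5f XOR 5f) XOR 65 = 00 XOR 65 = 65
byte 10: (d3 XOR 9a) XOR 72 = 49 XOR 72 = 3b
byte 11: (97 XOR 95) XOR 6c = 02 XOR 6c = 6e
byte 12: (88 XOR 6f) XOR 69 = e7 XOR 69 = 8e
byte 13: (e1 XOR 13) XOR 6e = f2 XOR 6e = 9c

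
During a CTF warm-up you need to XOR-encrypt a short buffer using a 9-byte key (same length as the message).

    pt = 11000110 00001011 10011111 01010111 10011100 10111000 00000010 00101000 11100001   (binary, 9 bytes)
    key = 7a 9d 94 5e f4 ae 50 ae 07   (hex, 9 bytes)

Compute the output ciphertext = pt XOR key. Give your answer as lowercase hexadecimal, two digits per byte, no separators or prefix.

bc960b0968165286e6

XOR is its own inverse, so applying the key byte-wise gives the result directly.
byte 0: c6 ^ 7a = bc
byte 1: 0b ^ 9d = 96
byte 2: 9f ^ 94 = 0b
byte 3: 57 ^ 5e = 09
byte 4: 9c ^ f4 = 68
byte 5: b8 ^ ae = 16
byte 6: 02 ^ 50 = 52
byte 7: 28 ^ ae = 86
byte 8: e1 ^ 07 = e6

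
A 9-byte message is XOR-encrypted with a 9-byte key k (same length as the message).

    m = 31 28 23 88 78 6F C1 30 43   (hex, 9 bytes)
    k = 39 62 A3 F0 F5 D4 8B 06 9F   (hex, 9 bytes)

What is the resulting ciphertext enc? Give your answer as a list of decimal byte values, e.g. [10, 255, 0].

byte 0: 31 XOR 39 = 08
byte 1: 28 XOR 62 = 4a
byte 2: 23 XOR a3 = 80
byte 3: 88 XOR f0 = 78
byte 4: 78 XOR f5 = 8d
byte 5: 6f XOR d4 = bb
byte 6: c1 XOR 8b = 4a
byte 7: 30 XOR 06 = 36
byte 8: 43 XOR 9f = dc

[8, 74, 128, 120, 141, 187, 74, 54, 220]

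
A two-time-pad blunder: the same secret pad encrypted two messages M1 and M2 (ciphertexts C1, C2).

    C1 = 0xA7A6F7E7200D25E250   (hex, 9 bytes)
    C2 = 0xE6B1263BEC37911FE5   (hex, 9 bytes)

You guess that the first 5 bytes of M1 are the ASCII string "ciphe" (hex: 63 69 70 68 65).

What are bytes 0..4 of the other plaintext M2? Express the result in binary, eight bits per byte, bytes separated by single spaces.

00100010 01111110 10100001 10110100 10101001

First, C1 ⊕ C2 = (M1 ⊕ K) ⊕ (M2 ⊕ K) = M1 ⊕ M2, so the key drops out. Then M2 = (M1 ⊕ M2) ⊕ M1 over the first 5 bytes.
byte 0: (a7 ^ e6) ^ 63 = 41 ^ 63 = 22
byte 1: (a6 ^ b1) ^ 69 = 17 ^ 69 = 7e
byte 2: (f7 ^ 26) ^ 70 = d1 ^ 70 = a1
byte 3: (e7 ^ 3b) ^ 68 = dc ^ 68 = b4
byte 4: (20 ^ ec) ^ 65 = cc ^ 65 = a9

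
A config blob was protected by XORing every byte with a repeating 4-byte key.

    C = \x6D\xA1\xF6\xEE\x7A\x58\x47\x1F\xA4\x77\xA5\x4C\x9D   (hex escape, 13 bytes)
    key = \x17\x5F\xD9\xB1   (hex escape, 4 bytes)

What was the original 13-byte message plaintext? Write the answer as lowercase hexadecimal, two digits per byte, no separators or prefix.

7afe2f5f6d079eaeb3287cfd8a

The 4-byte key repeats, so the effective keystream is 17 5f d9 b1 17 5f d9 b1 17 5f d9 b1 17.
byte 0: 6d XOR 17 = 7a
byte 1: a1 XOR 5f = fe
byte 2: f6 XOR d9 = 2f
byte 3: ee XOR b1 = 5f
byte 4: 7a XOR 17 = 6d
byte 5: 58 XOR 5f = 07
byte 6: 47 XOR d9 = 9e
byte 7: 1f XOR b1 = ae
byte 8: a4 XOR 17 = b3
byte 9: 77 XOR 5f = 28
byte 10: a5 XOR d9 = 7c
byte 11: 4c XOR b1 = fd
byte 12: 9d XOR 17 = 8a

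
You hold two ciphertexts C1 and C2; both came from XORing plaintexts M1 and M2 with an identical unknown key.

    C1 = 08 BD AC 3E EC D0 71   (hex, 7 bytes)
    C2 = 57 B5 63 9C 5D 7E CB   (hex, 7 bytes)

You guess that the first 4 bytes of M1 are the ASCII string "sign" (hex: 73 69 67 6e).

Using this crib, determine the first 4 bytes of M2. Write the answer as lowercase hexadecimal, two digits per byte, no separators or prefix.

First, C1 ⊕ C2 = (M1 ⊕ K) ⊕ (M2 ⊕ K) = M1 ⊕ M2, so the key drops out. Then M2 = (M1 ⊕ M2) ⊕ M1 over the first 4 bytes.
byte 0: (08 XOR 57) XOR 73 = 5f XOR 73 = 2c
byte 1: (bd XOR b5) XOR 69 = 08 XOR 69 = 61
byte 2: (ac XOR 63) XOR 67 = cf XOR 67 = a8
byte 3: (3e XOR 9c) XOR 6e = a2 XOR 6e = cc

2c61a8cc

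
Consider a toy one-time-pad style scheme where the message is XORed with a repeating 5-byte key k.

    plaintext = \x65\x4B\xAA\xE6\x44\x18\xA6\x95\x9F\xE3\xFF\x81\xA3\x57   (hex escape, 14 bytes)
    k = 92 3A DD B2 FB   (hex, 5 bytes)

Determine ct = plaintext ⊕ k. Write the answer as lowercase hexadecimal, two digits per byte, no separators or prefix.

f7717754bf8a9c482d186dbb7ee5

The 5-byte key repeats, so the effective keystream is 92 3a dd b2 fb 92 3a dd b2 fb 92 3a dd b2.
byte 0: 01100101 ⊕ 10010010 = 11110111
byte 1: 01001011 ⊕ 00111010 = 01110001
byte 2: 10101010 ⊕ 11011101 = 01110111
byte 3: 11100110 ⊕ 10110010 = 01010100
byte 4: 01000100 ⊕ 11111011 = 10111111
byte 5: 00011000 ⊕ 10010010 = 10001010
byte 6: 10100110 ⊕ 00111010 = 10011100
byte 7: 10010101 ⊕ 11011101 = 01001000
byte 8: 10011111 ⊕ 10110010 = 00101101
byte 9: 11100011 ⊕ 11111011 = 00011000
byte 10: 11111111 ⊕ 10010010 = 01101101
byte 11: 10000001 ⊕ 00111010 = 10111011
byte 12: 10100011 ⊕ 11011101 = 01111110
byte 13: 01010111 ⊕ 10110010 = 11100101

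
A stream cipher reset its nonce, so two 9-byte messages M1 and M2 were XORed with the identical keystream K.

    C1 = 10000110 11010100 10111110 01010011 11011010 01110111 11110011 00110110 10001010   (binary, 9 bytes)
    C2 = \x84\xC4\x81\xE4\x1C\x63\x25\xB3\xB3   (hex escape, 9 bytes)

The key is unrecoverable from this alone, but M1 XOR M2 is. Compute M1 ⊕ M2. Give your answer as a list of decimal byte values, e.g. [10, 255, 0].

C1 ⊕ C2 = (M1 ⊕ K) ⊕ (M2 ⊕ K) = M1 ⊕ M2 — the shared key cancels under XOR.
86 XOR 84 = 02
d4 XOR c4 = 10
be XOR 81 = 3f
53 XOR e4 = b7
da XOR 1c = c6
77 XOR 63 = 14
f3 XOR 25 = d6
36 XOR b3 = 85
8a XOR b3 = 39

[2, 16, 63, 183, 198, 20, 214, 133, 57]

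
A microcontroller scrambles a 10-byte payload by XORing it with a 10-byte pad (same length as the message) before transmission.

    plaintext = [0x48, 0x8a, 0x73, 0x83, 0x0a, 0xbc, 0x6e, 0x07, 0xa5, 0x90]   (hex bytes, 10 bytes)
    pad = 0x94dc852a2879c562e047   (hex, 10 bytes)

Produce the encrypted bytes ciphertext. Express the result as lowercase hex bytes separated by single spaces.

dc 56 f6 a9 22 c5 ab 65 45 d7

48 ^ 94 = dc
8a ^ dc = 56
73 ^ 85 = f6
83 ^ 2a = a9
0a ^ 28 = 22
bc ^ 79 = c5
6e ^ c5 = ab
07 ^ 62 = 65
a5 ^ e0 = 45
90 ^ 47 = d7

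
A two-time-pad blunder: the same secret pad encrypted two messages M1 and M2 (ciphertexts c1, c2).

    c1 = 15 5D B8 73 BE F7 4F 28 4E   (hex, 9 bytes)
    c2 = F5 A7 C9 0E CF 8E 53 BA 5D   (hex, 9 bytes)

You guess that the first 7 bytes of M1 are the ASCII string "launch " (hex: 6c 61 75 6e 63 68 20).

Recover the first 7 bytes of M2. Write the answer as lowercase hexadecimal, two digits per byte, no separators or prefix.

8c9b041312113c

First, c1 ⊕ c2 = (M1 ⊕ K) ⊕ (M2 ⊕ K) = M1 ⊕ M2, so the key drops out. Then M2 = (M1 ⊕ M2) ⊕ M1 over the first 7 bytes.
byte 0: (15 xor f5) xor 6c = e0 xor 6c = 8c
byte 1: (5d xor a7) xor 61 = fa xor 61 = 9b
byte 2: (b8 xor c9) xor 75 = 71 xor 75 = 04
byte 3: (73 xor 0e) xor 6e = 7d xor 6e = 13
byte 4: (be xor cf) xor 63 = 71 xor 63 = 12
byte 5: (f7 xor 8e) xor 68 = 79 xor 68 = 11
byte 6: (4f xor 53) xor 20 = 1c xor 20 = 3c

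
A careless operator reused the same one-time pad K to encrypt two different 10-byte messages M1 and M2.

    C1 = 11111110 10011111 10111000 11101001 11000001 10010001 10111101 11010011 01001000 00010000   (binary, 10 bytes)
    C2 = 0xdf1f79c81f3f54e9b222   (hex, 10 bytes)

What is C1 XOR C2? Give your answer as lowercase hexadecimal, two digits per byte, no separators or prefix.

C1 ⊕ C2 = (M1 ⊕ K) ⊕ (M2 ⊕ K) = M1 ⊕ M2 — the shared key cancels under XOR.
fe xor df = 21
9f xor 1f = 80
b8 xor 79 = c1
e9 xor c8 = 21
c1 xor 1f = de
91 xor 3f = ae
bd xor 54 = e9
d3 xor e9 = 3a
48 xor b2 = fa
10 xor 22 = 32

2180c121deaee93afa32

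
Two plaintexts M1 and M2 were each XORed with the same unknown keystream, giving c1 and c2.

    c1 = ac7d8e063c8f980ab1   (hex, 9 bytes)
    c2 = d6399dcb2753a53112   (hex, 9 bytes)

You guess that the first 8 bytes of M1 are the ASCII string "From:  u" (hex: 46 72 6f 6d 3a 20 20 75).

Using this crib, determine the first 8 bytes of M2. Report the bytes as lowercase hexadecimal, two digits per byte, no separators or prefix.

First, c1 ⊕ c2 = (M1 ⊕ K) ⊕ (M2 ⊕ K) = M1 ⊕ M2, so the key drops out. Then M2 = (M1 ⊕ M2) ⊕ M1 over the first 8 bytes.
byte 0: (ac xor d6) xor 46 = 7a xor 46 = 3c
byte 1: (7d xor 39) xor 72 = 44 xor 72 = 36
byte 2: (8e xor 9d) xor 6f = 13 xor 6f = 7c
byte 3: (06 xor cb) xor 6d = cd xor 6d = a0
byte 4: (3c xor 27) xor 3a = 1b xor 3a = 21
byte 5: (8f xor 53) xor 20 = dc xor 20 = fc
byte 6: (98 xor a5) xor 20 = 3d xor 20 = 1d
byte 7: (0a xor 31) xor 75 = 3b xor 75 = 4e

3c367ca021fc1d4e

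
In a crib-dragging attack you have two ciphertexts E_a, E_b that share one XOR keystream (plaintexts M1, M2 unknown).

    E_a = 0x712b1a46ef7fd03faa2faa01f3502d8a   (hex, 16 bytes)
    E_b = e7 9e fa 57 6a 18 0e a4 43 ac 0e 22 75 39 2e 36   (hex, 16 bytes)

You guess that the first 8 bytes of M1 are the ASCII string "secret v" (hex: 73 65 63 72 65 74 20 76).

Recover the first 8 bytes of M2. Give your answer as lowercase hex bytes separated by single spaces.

e5 d0 83 63 e0 13 fe ed

First, E_a ⊕ E_b = (M1 ⊕ K) ⊕ (M2 ⊕ K) = M1 ⊕ M2, so the key drops out. Then M2 = (M1 ⊕ M2) ⊕ M1 over the first 8 bytes.
byte 0: (71 ^ e7) ^ 73 = 96 ^ 73 = e5
byte 1: (2b ^ 9e) ^ 65 = b5 ^ 65 = d0
byte 2: (1a ^ fa) ^ 63 = e0 ^ 63 = 83
byte 3: (46 ^ 57) ^ 72 = 11 ^ 72 = 63
byte 4: (ef ^ 6a) ^ 65 = 85 ^ 65 = e0
byte 5: (7f ^ 18) ^ 74 = 67 ^ 74 = 13
byte 6: (d0 ^ 0e) ^ 20 = de ^ 20 = fe
byte 7: (3f ^ a4) ^ 76 = 9b ^ 76 = ed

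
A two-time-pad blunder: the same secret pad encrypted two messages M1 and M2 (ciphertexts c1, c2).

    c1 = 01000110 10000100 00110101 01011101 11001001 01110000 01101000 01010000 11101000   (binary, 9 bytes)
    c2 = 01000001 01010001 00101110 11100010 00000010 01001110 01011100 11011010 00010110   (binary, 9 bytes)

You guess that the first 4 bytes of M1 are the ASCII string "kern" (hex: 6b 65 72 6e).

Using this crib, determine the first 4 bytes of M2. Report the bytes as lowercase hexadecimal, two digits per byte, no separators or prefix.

First, c1 ⊕ c2 = (M1 ⊕ K) ⊕ (M2 ⊕ K) = M1 ⊕ M2, so the key drops out. Then M2 = (M1 ⊕ M2) ⊕ M1 over the first 4 bytes.
byte 0: (46 ⊕ 41) ⊕ 6b = 07 ⊕ 6b = 6c
byte 1: (84 ⊕ 51) ⊕ 65 = d5 ⊕ 65 = b0
byte 2: (35 ⊕ 2e) ⊕ 72 = 1b ⊕ 72 = 69
byte 3: (5d ⊕ e2) ⊕ 6e = bf ⊕ 6e = d1

6cb069d1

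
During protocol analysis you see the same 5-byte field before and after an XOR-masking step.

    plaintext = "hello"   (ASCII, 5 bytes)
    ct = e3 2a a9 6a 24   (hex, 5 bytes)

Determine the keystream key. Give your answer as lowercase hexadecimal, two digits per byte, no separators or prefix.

8b4fc5064b

Since ct = plaintext ⊕ key, XORing both sides with plaintext gives key = plaintext ⊕ ct.
byte 0: 68 ⊕ e3 = 8b
byte 1: 65 ⊕ 2a = 4f
byte 2: 6c ⊕ a9 = c5
byte 3: 6c ⊕ 6a = 06
byte 4: 6f ⊕ 24 = 4b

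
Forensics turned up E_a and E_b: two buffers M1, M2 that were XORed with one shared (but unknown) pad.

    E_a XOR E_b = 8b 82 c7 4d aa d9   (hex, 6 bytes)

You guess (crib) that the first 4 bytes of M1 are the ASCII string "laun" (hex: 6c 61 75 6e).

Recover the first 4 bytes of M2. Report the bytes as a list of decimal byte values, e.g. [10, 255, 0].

[231, 227, 178, 35]

Since E_a ⊕ E_b = M1 ⊕ M2, XORing with the guessed M1 bytes yields the corresponding M2 bytes: M2 = (E_a ⊕ E_b) ⊕ M1.
8b xor 6c = e7
82 xor 61 = e3
c7 xor 75 = b2
4d xor 6e = 23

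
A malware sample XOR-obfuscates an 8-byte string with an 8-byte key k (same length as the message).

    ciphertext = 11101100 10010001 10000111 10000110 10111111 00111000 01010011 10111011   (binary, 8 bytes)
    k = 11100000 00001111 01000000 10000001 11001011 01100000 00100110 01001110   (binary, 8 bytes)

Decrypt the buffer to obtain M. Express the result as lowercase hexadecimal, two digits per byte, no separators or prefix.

0c9ec707745875f5

ec ^ e0 = 0c
91 ^ 0f = 9e
87 ^ 40 = c7
86 ^ 81 = 07
bf ^ cb = 74
38 ^ 60 = 58
53 ^ 26 = 75
bb ^ 4e = f5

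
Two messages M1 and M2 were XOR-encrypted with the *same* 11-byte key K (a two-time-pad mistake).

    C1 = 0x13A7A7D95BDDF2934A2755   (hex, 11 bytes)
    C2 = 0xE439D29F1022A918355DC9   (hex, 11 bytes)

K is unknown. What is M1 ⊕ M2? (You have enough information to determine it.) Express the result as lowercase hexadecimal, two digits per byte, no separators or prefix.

C1 ⊕ C2 = (M1 ⊕ K) ⊕ (M2 ⊕ K) = M1 ⊕ M2 — the shared key cancels under XOR.
byte 0: 13 ^ e4 = f7
byte 1: a7 ^ 39 = 9e
byte 2: a7 ^ d2 = 75
byte 3: d9 ^ 9f = 46
byte 4: 5b ^ 10 = 4b
byte 5: dd ^ 22 = ff
byte 6: f2 ^ a9 = 5b
byte 7: 93 ^ 18 = 8b
byte 8: 4a ^ 35 = 7f
byte 9: 27 ^ 5d = 7a
byte 10: 55 ^ c9 = 9c

f79e75464bff5b8b7f7a9c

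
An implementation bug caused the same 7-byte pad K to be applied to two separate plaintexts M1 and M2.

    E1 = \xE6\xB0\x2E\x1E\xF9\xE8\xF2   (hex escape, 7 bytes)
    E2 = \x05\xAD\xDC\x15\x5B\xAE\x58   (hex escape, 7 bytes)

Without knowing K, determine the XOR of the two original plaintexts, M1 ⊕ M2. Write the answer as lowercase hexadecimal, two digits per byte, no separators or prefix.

e31df20ba246aa

E1 ⊕ E2 = (M1 ⊕ K) ⊕ (M2 ⊕ K) = M1 ⊕ M2 — the shared key cancels under XOR.
e6 ⊕ 05 = e3
b0 ⊕ ad = 1d
2e ⊕ dc = f2
1e ⊕ 15 = 0b
f9 ⊕ 5b = a2
e8 ⊕ ae = 46
f2 ⊕ 58 = aa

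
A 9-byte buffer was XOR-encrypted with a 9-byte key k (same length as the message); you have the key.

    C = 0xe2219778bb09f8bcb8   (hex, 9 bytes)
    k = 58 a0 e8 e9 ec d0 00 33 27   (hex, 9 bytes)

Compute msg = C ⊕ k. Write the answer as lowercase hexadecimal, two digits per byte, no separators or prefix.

ba817f9157d9f88f9f

byte 0: 226 ^  88 = 186
byte 1:  33 ^ 160 = 129
byte 2: 151 ^ 232 = 127
byte 3: 120 ^ 233 = 145
byte 4: 187 ^ 236 =  87
byte 5:   9 ^ 208 = 217
byte 6: 248 ^   0 = 248
byte 7: 188 ^  51 = 143
byte 8: 184 ^  39 = 159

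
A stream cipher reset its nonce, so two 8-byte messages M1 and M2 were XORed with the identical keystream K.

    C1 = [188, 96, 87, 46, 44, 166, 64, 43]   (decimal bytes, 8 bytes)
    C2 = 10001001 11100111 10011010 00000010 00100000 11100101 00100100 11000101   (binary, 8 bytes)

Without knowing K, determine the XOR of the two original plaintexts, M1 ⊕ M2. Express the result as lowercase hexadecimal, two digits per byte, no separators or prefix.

3587cd2c0c4364ee

C1 ⊕ C2 = (M1 ⊕ K) ⊕ (M2 ⊕ K) = M1 ⊕ M2 — the shared key cancels under XOR.
bc xor 89 = 35
60 xor e7 = 87
57 xor 9a = cd
2e xor 02 = 2c
2c xor 20 = 0c
a6 xor e5 = 43
40 xor 24 = 64
2b xor c5 = ee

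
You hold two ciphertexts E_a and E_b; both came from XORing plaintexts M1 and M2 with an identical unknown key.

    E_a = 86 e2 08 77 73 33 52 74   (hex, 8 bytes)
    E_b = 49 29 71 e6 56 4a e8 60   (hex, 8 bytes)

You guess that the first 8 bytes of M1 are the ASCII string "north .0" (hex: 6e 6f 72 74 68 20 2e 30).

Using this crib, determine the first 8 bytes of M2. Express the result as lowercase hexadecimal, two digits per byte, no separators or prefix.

First, E_a ⊕ E_b = (M1 ⊕ K) ⊕ (M2 ⊕ K) = M1 ⊕ M2, so the key drops out. Then M2 = (M1 ⊕ M2) ⊕ M1 over the first 8 bytes.
byte 0: (86 XOR 49) XOR 6e = cf XOR 6e = a1
byte 1: (e2 XOR 29) XOR 6f = cb XOR 6f = a4
byte 2: (08 XOR 71) XOR 72 = 79 XOR 72 = 0b
byte 3: (77 XOR e6) XOR 74 = 91 XOR 74 = e5
byte 4: (73 XOR 56) XOR 68 = 25 XOR 68 = 4d
byte 5: (33 XOR 4a) XOR 20 = 79 XOR 20 = 59
byte 6: (52 XOR e8) XOR 2e = ba XOR 2e = 94
byte 7: (74 XOR 60) XOR 30 = 14 XOR 30 = 24

a1a40be54d599424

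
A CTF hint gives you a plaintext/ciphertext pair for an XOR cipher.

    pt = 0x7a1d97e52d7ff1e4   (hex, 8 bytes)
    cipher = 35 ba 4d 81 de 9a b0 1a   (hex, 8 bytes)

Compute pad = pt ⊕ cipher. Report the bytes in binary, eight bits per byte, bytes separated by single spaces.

Since cipher = pt ⊕ pad, XORing both sides with pt gives pad = pt ⊕ cipher.
7a xor 35 = 4f
1d xor ba = a7
97 xor 4d = da
e5 xor 81 = 64
2d xor de = f3
7f xor 9a = e5
f1 xor b0 = 41
e4 xor 1a = fe

01001111 10100111 11011010 01100100 11110011 11100101 01000001 11111110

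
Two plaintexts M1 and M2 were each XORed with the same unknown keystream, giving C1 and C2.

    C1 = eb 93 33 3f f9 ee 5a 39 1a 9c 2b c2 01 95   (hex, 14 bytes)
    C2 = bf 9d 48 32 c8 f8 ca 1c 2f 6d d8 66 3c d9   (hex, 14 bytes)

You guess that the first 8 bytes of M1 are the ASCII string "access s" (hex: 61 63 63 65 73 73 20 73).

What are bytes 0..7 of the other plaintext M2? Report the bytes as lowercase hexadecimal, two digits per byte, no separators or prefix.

356d18684265b056

First, C1 ⊕ C2 = (M1 ⊕ K) ⊕ (M2 ⊕ K) = M1 ⊕ M2, so the key drops out. Then M2 = (M1 ⊕ M2) ⊕ M1 over the first 8 bytes.
byte 0: (eb xor bf) xor 61 = 54 xor 61 = 35
byte 1: (93 xor 9d) xor 63 = 0e xor 63 = 6d
byte 2: (33 xor 48) xor 63 = 7b xor 63 = 18
byte 3: (3f xor 32) xor 65 = 0d xor 65 = 68
byte 4: (f9 xor c8) xor 73 = 31 xor 73 = 42
byte 5: (ee xor f8) xor 73 = 16 xor 73 = 65
byte 6: (5a xor ca) xor 20 = 90 xor 20 = b0
byte 7: (39 xor 1c) xor 73 = 25 xor 73 = 56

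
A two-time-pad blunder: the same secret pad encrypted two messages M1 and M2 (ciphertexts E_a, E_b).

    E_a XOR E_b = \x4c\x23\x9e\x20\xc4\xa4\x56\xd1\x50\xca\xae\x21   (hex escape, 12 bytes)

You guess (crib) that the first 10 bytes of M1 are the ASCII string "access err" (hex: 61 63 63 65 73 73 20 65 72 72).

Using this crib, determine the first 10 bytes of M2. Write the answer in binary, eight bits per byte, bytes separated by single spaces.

00101101 01000000 11111101 01000101 10110111 11010111 01110110 10110100 00100010 10111000

Since E_a ⊕ E_b = M1 ⊕ M2, XORing with the guessed M1 bytes yields the corresponding M2 bytes: M2 = (E_a ⊕ E_b) ⊕ M1.
byte 0: 4c ^ 61 = 2d
byte 1: 23 ^ 63 = 40
byte 2: 9e ^ 63 = fd
byte 3: 20 ^ 65 = 45
byte 4: c4 ^ 73 = b7
byte 5: a4 ^ 73 = d7
byte 6: 56 ^ 20 = 76
byte 7: d1 ^ 65 = b4
byte 8: 50 ^ 72 = 22
byte 9: ca ^ 72 = b8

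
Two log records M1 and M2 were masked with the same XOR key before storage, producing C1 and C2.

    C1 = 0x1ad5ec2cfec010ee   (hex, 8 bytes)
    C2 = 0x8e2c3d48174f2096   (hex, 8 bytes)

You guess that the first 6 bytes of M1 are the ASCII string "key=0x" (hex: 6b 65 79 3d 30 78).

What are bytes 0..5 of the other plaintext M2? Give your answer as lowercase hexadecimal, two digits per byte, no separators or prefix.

ff9ca859d9f7

First, C1 ⊕ C2 = (M1 ⊕ K) ⊕ (M2 ⊕ K) = M1 ⊕ M2, so the key drops out. Then M2 = (M1 ⊕ M2) ⊕ M1 over the first 6 bytes.
byte 0: (1a ^ 8e) ^ 6b = 94 ^ 6b = ff
byte 1: (d5 ^ 2c) ^ 65 = f9 ^ 65 = 9c
byte 2: (ec ^ 3d) ^ 79 = d1 ^ 79 = a8
byte 3: (2c ^ 48) ^ 3d = 64 ^ 3d = 59
byte 4: (fe ^ 17) ^ 30 = e9 ^ 30 = d9
byte 5: (c0 ^ 4f) ^ 78 = 8f ^ 78 = f7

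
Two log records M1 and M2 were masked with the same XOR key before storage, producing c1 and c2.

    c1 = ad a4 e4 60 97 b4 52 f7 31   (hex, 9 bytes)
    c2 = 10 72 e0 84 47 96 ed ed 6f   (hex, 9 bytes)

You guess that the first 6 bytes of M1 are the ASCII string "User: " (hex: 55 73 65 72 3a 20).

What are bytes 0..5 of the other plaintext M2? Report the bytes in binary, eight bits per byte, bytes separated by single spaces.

11101000 10100101 01100001 10010110 11101010 00000010

First, c1 ⊕ c2 = (M1 ⊕ K) ⊕ (M2 ⊕ K) = M1 ⊕ M2, so the key drops out. Then M2 = (M1 ⊕ M2) ⊕ M1 over the first 6 bytes.
byte 0: (ad ⊕ 10) ⊕ 55 = bd ⊕ 55 = e8
byte 1: (a4 ⊕ 72) ⊕ 73 = d6 ⊕ 73 = a5
byte 2: (e4 ⊕ e0) ⊕ 65 = 04 ⊕ 65 = 61
byte 3: (60 ⊕ 84) ⊕ 72 = e4 ⊕ 72 = 96
byte 4: (97 ⊕ 47) ⊕ 3a = d0 ⊕ 3a = ea
byte 5: (b4 ⊕ 96) ⊕ 20 = 22 ⊕ 20 = 02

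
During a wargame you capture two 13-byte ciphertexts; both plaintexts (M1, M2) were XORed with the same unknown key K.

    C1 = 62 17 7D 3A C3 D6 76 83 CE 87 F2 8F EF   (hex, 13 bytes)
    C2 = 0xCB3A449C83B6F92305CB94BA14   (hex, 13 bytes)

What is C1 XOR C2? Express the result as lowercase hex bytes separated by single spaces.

a9 2d 39 a6 40 60 8f a0 cb 4c 66 35 fb

C1 ⊕ C2 = (M1 ⊕ K) ⊕ (M2 ⊕ K) = M1 ⊕ M2 — the shared key cancels under XOR.
 98 xor 203 = 169
 23 xor  58 =  45
125 xor  68 =  57
 58 xor 156 = 166
195 xor 131 =  64
214 xor 182 =  96
118 xor 249 = 143
131 xor  35 = 160
206 xor   5 = 203
135 xor 203 =  76
242 xor 148 = 102
143 xor 186 =  53
239 xor  20 = 251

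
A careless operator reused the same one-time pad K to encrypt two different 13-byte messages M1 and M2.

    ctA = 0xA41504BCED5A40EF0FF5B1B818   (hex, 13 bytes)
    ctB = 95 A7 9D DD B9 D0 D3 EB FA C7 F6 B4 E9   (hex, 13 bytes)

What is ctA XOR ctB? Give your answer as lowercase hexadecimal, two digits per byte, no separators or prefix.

31b29961548a9304f532470cf1

ctA ⊕ ctB = (M1 ⊕ K) ⊕ (M2 ⊕ K) = M1 ⊕ M2 — the shared key cancels under XOR.
a4 ^ 95 = 31
15 ^ a7 = b2
04 ^ 9d = 99
bc ^ dd = 61
ed ^ b9 = 54
5a ^ d0 = 8a
40 ^ d3 = 93
ef ^ eb = 04
0f ^ fa = f5
f5 ^ c7 = 32
b1 ^ f6 = 47
b8 ^ b4 = 0c
18 ^ e9 = f1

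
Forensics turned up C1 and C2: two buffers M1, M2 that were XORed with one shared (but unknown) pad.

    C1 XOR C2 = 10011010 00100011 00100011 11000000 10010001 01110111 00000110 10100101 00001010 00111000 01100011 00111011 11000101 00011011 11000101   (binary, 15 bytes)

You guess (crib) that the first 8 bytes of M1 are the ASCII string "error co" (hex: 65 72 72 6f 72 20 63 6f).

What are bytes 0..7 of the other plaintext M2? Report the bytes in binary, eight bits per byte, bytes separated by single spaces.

Since C1 ⊕ C2 = M1 ⊕ M2, XORing with the guessed M1 bytes yields the corresponding M2 bytes: M2 = (C1 ⊕ C2) ⊕ M1.
154 ⊕ 101 = 255
 35 ⊕ 114 =  81
 35 ⊕ 114 =  81
192 ⊕ 111 = 175
145 ⊕ 114 = 227
119 ⊕  32 =  87
  6 ⊕  99 = 101
165 ⊕ 111 = 202

11111111 01010001 01010001 10101111 11100011 01010111 01100101 11001010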